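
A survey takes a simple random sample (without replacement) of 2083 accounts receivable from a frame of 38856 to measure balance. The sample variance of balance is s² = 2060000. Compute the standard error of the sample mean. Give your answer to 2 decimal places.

30.59

Under SRS without replacement, Var(ȳ) = (1 − f)·s²/n with f = n/N = 2083/38856 = 0.05360819.
Var(ȳ) = (1 − 0.05360819)·2060000/2083 = 0.94639181·988.95823 = 935.94197.
SE(ȳ) = √(935.94197) = 30.59.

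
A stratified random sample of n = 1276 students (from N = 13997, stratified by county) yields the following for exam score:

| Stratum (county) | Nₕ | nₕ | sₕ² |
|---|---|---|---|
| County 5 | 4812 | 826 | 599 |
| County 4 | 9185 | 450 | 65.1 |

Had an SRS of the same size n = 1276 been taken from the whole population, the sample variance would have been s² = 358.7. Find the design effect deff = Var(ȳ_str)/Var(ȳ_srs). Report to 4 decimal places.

0.5098

Var(ȳ_str) = Σ Wₕ²(1−fₕ)sₕ²/nₕ with Wₕ = Nₕ/13997:
  County 5: (4812/13997)²·(1−826/4812)·599/826 = 0.070996962
  County 4: (9185/13997)²·(1−450/9185)·65.1/450 = 0.059243488
  → Var(ȳ_str) = 0.13024045.
Var(ȳ_srs) = (1 − 1276/13997)·358.7/1276 = 0.25548593.
deff = 0.13024045 / 0.25548593 = 0.5098.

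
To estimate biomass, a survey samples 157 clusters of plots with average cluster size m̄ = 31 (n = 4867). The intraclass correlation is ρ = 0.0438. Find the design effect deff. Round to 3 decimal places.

2.314

deff = 1 + (31 − 1)·0.0438 = 1 + 1.314 = 2.314.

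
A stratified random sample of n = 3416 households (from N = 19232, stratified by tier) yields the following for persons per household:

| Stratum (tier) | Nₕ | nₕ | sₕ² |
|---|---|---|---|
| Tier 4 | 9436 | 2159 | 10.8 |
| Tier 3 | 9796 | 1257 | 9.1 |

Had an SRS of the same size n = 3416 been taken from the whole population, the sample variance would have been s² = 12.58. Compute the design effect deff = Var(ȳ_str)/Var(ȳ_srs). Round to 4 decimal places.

Var(ȳ_str) = Σ Wₕ²(1−fₕ)sₕ²/nₕ with Wₕ = Nₕ/19232:
  Tier 4: (9436/19232)²·(1−2159/9436)·10.8/2159 = 9.2867236 × 10^-4
  Tier 3: (9796/19232)²·(1−1257/9796)·9.1/1257 = 0.0016372425
  → Var(ȳ_str) = 0.0025659149.
Var(ȳ_srs) = (1 − 3416/19232)·12.58/3416 = 0.0030285517.
deff = 0.0025659149 / 0.0030285517 = 0.8472.

0.8472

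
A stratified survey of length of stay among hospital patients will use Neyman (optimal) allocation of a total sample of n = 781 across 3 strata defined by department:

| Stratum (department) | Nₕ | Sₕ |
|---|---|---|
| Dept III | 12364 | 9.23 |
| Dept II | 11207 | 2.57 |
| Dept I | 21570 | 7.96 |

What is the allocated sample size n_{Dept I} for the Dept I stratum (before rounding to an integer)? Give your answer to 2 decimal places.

426.22

Neyman allocation: nₕ = n·NₕSₕ / Σⱼ NⱼSⱼ.
Σ NⱼSⱼ = 12364·9.23 + 11207·2.57 + 21570·7.96 = 314618.91.
n_{Dept I} = 781·21570·7.96 / 314618.91 = 426.22.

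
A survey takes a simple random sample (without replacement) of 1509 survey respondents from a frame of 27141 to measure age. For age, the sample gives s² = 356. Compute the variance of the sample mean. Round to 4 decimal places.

Under SRS without replacement, Var(ȳ) = (1 − f)·s²/n with f = n/N = 1509/27141 = 0.05559854.
Var(ȳ) = (1 − 0.05559854)·356/1509 = 0.94440146·0.23591783 = 0.22280114.

0.2228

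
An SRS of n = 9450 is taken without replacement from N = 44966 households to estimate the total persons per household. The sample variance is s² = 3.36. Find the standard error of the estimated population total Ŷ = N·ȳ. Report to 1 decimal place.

Var(Ŷ) = N²·Var(ȳ) = N²·(1 − n/N)·s²/n.
f = 9450/44966 = 0.21015879; Var(ȳ) = 0.78984121·3.36/9450 = 2.8083243 × 10^-4.
Var(Ŷ) = 44966² · (2.8083243 × 10^-4) = 567826.65.
SE(Ŷ) = √(567826.65) = 753.5.

753.5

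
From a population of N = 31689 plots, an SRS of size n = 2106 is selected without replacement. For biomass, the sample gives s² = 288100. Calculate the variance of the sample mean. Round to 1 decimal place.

Under SRS without replacement, Var(ȳ) = (1 − f)·s²/n with f = n/N = 2106/31689 = 0.06645839.
Var(ȳ) = (1 − 0.06645839)·288100/2106 = 0.93354161·136.79962 = 127.70814.

127.7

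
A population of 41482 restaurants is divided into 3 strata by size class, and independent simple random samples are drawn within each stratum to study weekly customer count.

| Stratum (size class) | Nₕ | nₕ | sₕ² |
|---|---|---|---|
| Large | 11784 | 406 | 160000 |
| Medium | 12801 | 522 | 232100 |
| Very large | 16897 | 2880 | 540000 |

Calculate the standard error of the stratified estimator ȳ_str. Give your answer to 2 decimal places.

Var(ȳ_str) = Σₕ Wₕ²(1 − fₕ)sₕ²/nₕ with Wₕ = Nₕ/N, N = 41482.
Large: Wₕ = 0.28407502; term = 0.28407502²·(1 − 0.03445350)·160000/406 = 30.706707.
Medium: Wₕ = 0.30859168; term = 0.30859168²·(1 − 0.04077806)·232100/522 = 40.615533.
Very large: Wₕ = 0.40733330; term = 0.40733330²·(1 − 0.17044446)·540000/2880 = 25.807538.
Sum = 97.129778.
SE = √(97.129778) = 9.86.

9.86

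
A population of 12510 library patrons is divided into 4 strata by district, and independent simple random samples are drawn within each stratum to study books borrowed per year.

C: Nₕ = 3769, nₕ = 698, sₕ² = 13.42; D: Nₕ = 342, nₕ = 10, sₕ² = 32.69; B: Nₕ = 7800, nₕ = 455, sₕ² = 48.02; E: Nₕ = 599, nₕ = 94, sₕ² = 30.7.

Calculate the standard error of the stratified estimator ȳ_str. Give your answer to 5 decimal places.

0.20751

Var(ȳ_str) = Σₕ Wₕ²(1 − fₕ)sₕ²/nₕ with Wₕ = Nₕ/N, N = 12510.
C: Wₕ = 0.30127898; term = 0.30127898²·(1 − 0.18519501)·13.42/698 = 0.0014219634.
D: Wₕ = 0.02733813; term = 0.02733813²·(1 − 0.02923977)·32.69/10 = 0.0023717259.
B: Wₕ = 0.62350120; term = 0.62350120²·(1 − 0.05833333)·48.02/455 = 0.038635145.
E: Wₕ = 0.04788169; term = 0.04788169²·(1 − 0.15692821)·30.7/94 = 6.3126848 × 10^-4.
Sum = 0.043060103.
SE = √(0.043060103) = 0.20751.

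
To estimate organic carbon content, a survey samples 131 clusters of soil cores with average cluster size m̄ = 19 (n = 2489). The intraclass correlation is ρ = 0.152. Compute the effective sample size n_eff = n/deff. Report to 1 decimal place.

deff = 1 + (19 − 1)·0.152 = 1 + 2.736 = 3.736.
n_eff = 2489 / 3.736 = 666.2.

666.2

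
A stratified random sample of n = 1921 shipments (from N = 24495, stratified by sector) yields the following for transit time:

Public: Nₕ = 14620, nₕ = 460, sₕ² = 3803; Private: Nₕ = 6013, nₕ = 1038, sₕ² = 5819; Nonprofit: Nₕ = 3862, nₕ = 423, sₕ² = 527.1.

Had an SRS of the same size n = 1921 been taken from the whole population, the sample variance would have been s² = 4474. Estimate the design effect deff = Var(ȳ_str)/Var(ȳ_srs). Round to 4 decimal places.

Var(ȳ_str) = Σ Wₕ²(1−fₕ)sₕ²/nₕ with Wₕ = Nₕ/24495:
  Public: (14620/24495)²·(1−460/14620)·3803/460 = 2.8524907
  Private: (6013/24495)²·(1−1038/6013)·5819/1038 = 0.27949909
  Nonprofit: (3862/24495)²·(1−423/3862)·527.1/423 = 0.027583045
  → Var(ȳ_str) = 3.1595728.
Var(ȳ_srs) = (1 − 1921/24495)·4474/1921 = 2.1463458.
deff = 3.1595728 / 2.1463458 = 1.4721.

1.4721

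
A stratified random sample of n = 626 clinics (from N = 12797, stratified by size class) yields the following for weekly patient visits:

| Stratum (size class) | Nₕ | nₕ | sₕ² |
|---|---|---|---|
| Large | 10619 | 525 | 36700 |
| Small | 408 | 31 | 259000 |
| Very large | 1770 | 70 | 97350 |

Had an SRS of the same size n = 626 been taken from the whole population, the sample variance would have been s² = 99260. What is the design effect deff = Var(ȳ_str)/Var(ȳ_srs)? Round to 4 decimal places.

Var(ȳ_str) = Σ Wₕ²(1−fₕ)sₕ²/nₕ with Wₕ = Nₕ/12797:
  Large: (10619/12797)²·(1−525/10619)·36700/525 = 45.754872
  Small: (408/12797)²·(1−31/408)·259000/31 = 7.847354
  Very large: (1770/12797)²·(1−70/1770)·97350/70 = 25.55311
  → Var(ȳ_str) = 79.155336.
Var(ȳ_srs) = (1 − 626/12797)·99260/626 = 150.80579.
deff = 79.155336 / 150.80579 = 0.5249.

0.5249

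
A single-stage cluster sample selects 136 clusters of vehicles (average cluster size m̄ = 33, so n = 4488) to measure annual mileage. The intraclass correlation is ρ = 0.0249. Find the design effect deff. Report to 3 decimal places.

1.797

deff = 1 + (33 − 1)·0.0249 = 1 + 0.7968 = 1.7968.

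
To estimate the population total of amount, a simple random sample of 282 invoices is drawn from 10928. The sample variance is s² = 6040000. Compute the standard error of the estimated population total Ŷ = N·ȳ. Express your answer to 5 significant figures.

Var(Ŷ) = N²·Var(ȳ) = N²·(1 − n/N)·s²/n.
f = 282/10928 = 0.02580527; Var(ȳ) = 0.97419473·6040000/282 = 20865.731.
Var(Ŷ) = 10928² · 20865.731 = 2.4918103 × 10^12.
SE(Ŷ) = √(2.4918103 × 10^12) = 1.5785 × 10^6.

1.5785 × 10^6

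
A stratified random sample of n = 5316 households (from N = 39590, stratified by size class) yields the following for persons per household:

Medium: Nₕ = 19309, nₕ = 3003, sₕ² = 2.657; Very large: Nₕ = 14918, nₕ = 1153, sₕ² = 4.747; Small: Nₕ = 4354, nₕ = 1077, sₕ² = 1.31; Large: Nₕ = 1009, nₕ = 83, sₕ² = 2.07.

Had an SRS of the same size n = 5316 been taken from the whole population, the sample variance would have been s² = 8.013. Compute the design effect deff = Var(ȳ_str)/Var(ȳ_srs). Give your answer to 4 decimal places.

0.5694

Var(ȳ_str) = Σ Wₕ²(1−fₕ)sₕ²/nₕ with Wₕ = Nₕ/39590:
  Medium: (19309/39590)²·(1−3003/19309)·2.657/3003 = 1.7773479 × 10^-4
  Very large: (14918/39590)²·(1−1153/14918)·4.747/1153 = 5.3939354 × 10^-4
  Small: (4354/39590)²·(1−1077/4354)·1.31/1077 = 1.1072596 × 10^-5
  Large: (1009/39590)²·(1−83/1009)·2.07/83 = 1.4867002 × 10^-5
  → Var(ȳ_str) = 7.4306793 × 10^-4.
Var(ȳ_srs) = (1 − 5316/39590)·8.013/5316 = 0.0013049367.
deff = (7.4306793 × 10^-4) / 0.0013049367 = 0.5694.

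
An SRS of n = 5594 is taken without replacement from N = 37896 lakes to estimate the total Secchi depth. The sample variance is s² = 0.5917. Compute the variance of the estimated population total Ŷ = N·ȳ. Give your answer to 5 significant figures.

Var(Ŷ) = N²·Var(ȳ) = N²·(1 − n/N)·s²/n.
f = 5594/37896 = 0.14761452; Var(ȳ) = 0.85238548·0.5917/5594 = 9.0160259 × 10^-5.
Var(Ŷ) = 37896² · (9.0160259 × 10^-5) = 129479.76.

129480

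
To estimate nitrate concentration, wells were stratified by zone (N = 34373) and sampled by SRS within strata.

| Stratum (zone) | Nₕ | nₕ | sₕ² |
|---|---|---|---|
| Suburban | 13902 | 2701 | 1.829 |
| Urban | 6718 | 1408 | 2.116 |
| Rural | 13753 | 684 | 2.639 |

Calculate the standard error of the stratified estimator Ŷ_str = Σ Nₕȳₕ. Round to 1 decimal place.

923.3

Var(Ŷ_str) = Σₕ Nₕ²(1 − fₕ)sₕ²/nₕ.
Suburban: 13902²·(1 − 2701/13902)·1.829/2701 = 105444.32.
Urban: 6718²·(1 − 1408/6718)·2.116/1408 = 53610.213.
Rural: 13753²·(1 − 684/13753)·2.639/684 = 693462.67.
Sum = 852517.2.
SE = √(852517.2) = 923.3.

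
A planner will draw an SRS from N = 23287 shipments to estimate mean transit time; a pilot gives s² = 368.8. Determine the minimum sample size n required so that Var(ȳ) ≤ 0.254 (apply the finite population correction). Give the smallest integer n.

Without fpc, n₀ = s²/D = 368.8/0.254 = 1451.9685.
With fpc, (1 − n/N)·s²/n ≤ D requires n ≥ n₀/(1 + n₀/N) = 1451.9685/(1 + 1451.9685/23287) = 1366.7502.
Rounding up, n = 1367.

1367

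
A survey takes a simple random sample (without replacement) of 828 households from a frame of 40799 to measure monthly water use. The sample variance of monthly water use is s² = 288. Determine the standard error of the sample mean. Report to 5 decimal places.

0.58375

Under SRS without replacement, Var(ȳ) = (1 − f)·s²/n with f = n/N = 828/40799 = 0.02029462.
Var(ȳ) = (1 − 0.02029462)·288/828 = 0.97970538·0.34782609 = 0.34076709.
SE(ȳ) = √(0.34076709) = 0.58375.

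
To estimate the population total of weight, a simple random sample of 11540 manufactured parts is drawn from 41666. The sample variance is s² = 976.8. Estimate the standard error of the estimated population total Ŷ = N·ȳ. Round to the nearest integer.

10308

Var(Ŷ) = N²·Var(ȳ) = N²·(1 − n/N)·s²/n.
f = 11540/41666 = 0.27696443; Var(ȳ) = 0.72303557·976.8/11540 = 0.061201139.
Var(Ŷ) = 41666² · 0.061201139 = 1.0624858 × 10^8.
SE(Ŷ) = √(1.0624858 × 10^8) = 10308.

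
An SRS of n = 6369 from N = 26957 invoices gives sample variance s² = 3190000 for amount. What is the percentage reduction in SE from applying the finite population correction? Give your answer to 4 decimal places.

f = n/N = 6369/26957 = 0.23626516.
SE_no-fpc = √(s²/n) = 22.379981; SE_fpc = √((1−f)s²/n) = 19.558296.
Ratio = √(1−f) = 0.87391924. Reduction = 100·(1 − 0.87391924) = 12.6081%.

12.6081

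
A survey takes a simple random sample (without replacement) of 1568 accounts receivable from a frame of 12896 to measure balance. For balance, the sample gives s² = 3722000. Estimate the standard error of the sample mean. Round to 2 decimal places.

45.66

Under SRS without replacement, Var(ȳ) = (1 − f)·s²/n with f = n/N = 1568/12896 = 0.12158809.
Var(ȳ) = (1 − 0.12158809)·3722000/1568 = 0.87841191·2373.7245 = 2085.1079.
SE(ȳ) = √(2085.1079) = 45.66.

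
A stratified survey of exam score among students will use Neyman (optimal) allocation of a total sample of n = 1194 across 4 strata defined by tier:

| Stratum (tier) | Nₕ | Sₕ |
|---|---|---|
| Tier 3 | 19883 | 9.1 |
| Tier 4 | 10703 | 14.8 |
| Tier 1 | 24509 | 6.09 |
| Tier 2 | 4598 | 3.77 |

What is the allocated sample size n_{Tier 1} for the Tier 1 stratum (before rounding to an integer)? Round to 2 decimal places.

352.25

Neyman allocation: nₕ = n·NₕSₕ / Σⱼ NⱼSⱼ.
Σ NⱼSⱼ = 19883·9.1 + 10703·14.8 + 24509·6.09 + 4598·3.77 = 505933.97.
n_{Tier 1} = 1194·24509·6.09 / 505933.97 = 352.25.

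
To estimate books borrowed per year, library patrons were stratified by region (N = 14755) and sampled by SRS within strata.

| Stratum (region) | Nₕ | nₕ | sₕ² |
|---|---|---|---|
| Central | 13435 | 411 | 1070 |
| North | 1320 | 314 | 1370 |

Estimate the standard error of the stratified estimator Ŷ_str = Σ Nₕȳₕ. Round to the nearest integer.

21479

Var(Ŷ_str) = Σₕ Nₕ²(1 − fₕ)sₕ²/nₕ.
Central: 13435²·(1 − 411/13435)·1070/411 = 4.5553737 × 10^8.
North: 1320²·(1 − 314/1320)·1370/314 = 5.7937911 × 10^6.
Sum = 4.6133116 × 10^8.
SE = √(4.6133116 × 10^8) = 21479.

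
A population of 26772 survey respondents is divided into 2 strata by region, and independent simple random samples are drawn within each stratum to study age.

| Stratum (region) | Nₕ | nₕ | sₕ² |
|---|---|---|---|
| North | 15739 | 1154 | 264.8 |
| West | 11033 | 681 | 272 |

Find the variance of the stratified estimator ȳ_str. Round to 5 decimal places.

0.13714

Var(ȳ_str) = Σₕ Wₕ²(1 − fₕ)sₕ²/nₕ with Wₕ = Nₕ/N, N = 26772.
North: Wₕ = 0.58789033; term = 0.58789033²·(1 − 0.07332105)·264.8/1154 = 0.073490992.
West: Wₕ = 0.41210967; term = 0.41210967²·(1 − 0.06172392)·272/681 = 0.063647015.
Sum = 0.13713801.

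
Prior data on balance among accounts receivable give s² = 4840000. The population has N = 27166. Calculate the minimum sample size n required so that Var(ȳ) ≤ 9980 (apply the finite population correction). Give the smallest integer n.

477

Without fpc, n₀ = s²/D = 4840000/9980 = 484.9699.
With fpc, (1 − n/N)·s²/n ≤ D requires n ≥ n₀/(1 + n₀/N) = 484.9699/(1 + 484.9699/27166) = 476.4640.
Rounding up, n = 477.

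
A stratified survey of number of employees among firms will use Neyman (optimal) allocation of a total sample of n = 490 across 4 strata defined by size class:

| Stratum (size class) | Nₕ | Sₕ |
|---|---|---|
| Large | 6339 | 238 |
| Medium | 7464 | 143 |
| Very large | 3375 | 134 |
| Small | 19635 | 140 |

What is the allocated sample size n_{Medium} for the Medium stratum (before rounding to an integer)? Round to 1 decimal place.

Neyman allocation: nₕ = n·NₕSₕ / Σⱼ NⱼSⱼ.
Σ NⱼSⱼ = 6339·238 + 7464·143 + 3375·134 + 19635·140 = 5.777184 × 10^6.
n_{Medium} = 490·7464·143 / (5.777184 × 10^6) = 90.5.

90.5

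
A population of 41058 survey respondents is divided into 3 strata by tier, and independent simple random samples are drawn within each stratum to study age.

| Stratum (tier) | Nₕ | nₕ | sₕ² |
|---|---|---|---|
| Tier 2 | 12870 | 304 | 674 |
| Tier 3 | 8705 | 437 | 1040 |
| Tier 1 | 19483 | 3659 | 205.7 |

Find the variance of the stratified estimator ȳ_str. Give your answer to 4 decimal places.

Var(ȳ_str) = Σₕ Wₕ²(1 − fₕ)sₕ²/nₕ with Wₕ = Nₕ/N, N = 41058.
Tier 2: Wₕ = 0.31345901; term = 0.31345901²·(1 − 0.02362082)·674/304 = 0.21269943.
Tier 3: Wₕ = 0.21201715; term = 0.21201715²·(1 − 0.05020103)·1040/437 = 0.10160745.
Tier 1: Wₕ = 0.47452384; term = 0.47452384²·(1 − 0.18780475)·205.7/3659 = 0.010281309.
Sum = 0.32458819.

0.3246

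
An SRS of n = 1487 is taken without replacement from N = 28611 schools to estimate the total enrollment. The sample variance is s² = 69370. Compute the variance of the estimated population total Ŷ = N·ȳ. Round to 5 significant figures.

3.6203 × 10^10

Var(Ŷ) = N²·Var(ȳ) = N²·(1 − n/N)·s²/n.
f = 1487/28611 = 0.05197302; Var(ȳ) = 0.94802698·69370/1487 = 44.226383.
Var(Ŷ) = 28611² · 44.226383 = 3.6203245 × 10^10.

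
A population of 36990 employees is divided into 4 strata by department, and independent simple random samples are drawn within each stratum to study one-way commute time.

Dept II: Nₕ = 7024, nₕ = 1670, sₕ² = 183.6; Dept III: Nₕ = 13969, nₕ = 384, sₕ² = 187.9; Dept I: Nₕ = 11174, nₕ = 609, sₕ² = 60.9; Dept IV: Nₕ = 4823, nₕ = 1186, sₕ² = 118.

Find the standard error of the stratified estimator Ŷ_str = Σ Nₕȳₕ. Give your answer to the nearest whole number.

10514

Var(Ŷ_str) = Σₕ Nₕ²(1 − fₕ)sₕ²/nₕ.
Dept II: 7024²·(1 − 1670/7024)·183.6/1670 = 4.1344627 × 10^6.
Dept III: 13969²·(1 − 384/13969)·187.9/384 = 9.2858255 × 10^7.
Dept I: 11174²·(1 − 609/11174)·60.9/609 = 1.1805331 × 10^7.
Dept IV: 4823²·(1 − 1186/4823)·118/1186 = 1.7452509 × 10^6.
Sum = 1.105433 × 10^8.
SE = √(1.105433 × 10^8) = 10514.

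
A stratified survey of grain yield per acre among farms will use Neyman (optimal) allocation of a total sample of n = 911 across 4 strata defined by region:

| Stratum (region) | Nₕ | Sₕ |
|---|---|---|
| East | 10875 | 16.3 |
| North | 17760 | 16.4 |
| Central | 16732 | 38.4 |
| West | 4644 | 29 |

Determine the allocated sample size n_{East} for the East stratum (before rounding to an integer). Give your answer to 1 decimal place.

Neyman allocation: nₕ = n·NₕSₕ / Σⱼ NⱼSⱼ.
Σ NⱼSⱼ = 10875·16.3 + 17760·16.4 + 16732·38.4 + 4644·29 = 1.2457113 × 10^6.
n_{East} = 911·10875·16.3 / (1.2457113 × 10^6) = 129.6.

129.6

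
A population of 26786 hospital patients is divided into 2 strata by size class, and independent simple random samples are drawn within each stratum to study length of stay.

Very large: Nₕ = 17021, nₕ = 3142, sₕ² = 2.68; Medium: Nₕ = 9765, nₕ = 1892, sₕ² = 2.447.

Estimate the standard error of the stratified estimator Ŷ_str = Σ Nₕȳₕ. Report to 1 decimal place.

Var(Ŷ_str) = Σₕ Nₕ²(1 − fₕ)sₕ²/nₕ.
Very large: 17021²·(1 − 3142/17021)·2.68/3142 = 201498.52.
Medium: 9765²·(1 − 1892/9765)·2.447/1892 = 99431.808.
Sum = 300930.33.
SE = √(300930.33) = 548.6.

548.6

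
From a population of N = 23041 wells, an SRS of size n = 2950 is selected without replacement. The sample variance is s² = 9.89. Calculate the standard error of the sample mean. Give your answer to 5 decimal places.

Under SRS without replacement, Var(ȳ) = (1 − f)·s²/n with f = n/N = 2950/23041 = 0.12803264.
Var(ȳ) = (1 − 0.12803264)·9.89/2950 = 0.87196736·0.0033525424 = 0.0029233075.
SE(ȳ) = √(0.0029233075) = 0.05407.

0.05407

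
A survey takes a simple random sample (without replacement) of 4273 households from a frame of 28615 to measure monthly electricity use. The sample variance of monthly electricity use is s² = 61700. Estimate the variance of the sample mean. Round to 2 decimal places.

12.28

Under SRS without replacement, Var(ȳ) = (1 − f)·s²/n with f = n/N = 4273/28615 = 0.14932728.
Var(ȳ) = (1 − 0.14932728)·61700/4273 = 0.85067272·14.439504 = 12.283292.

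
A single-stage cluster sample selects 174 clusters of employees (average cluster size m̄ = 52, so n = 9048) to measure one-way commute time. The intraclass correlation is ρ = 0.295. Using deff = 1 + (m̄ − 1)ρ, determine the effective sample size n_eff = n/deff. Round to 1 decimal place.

deff = 1 + (52 − 1)·0.295 = 1 + 15.045 = 16.045.
n_eff = 9048 / 16.045 = 563.9.

563.9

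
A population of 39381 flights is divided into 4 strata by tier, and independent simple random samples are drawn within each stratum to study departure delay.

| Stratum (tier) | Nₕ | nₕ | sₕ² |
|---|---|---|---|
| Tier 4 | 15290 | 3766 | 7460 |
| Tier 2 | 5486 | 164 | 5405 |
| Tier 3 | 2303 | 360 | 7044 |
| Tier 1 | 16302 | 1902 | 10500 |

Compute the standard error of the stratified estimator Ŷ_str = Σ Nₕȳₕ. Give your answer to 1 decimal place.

Var(Ŷ_str) = Σₕ Nₕ²(1 − fₕ)sₕ²/nₕ.
Tier 4: 15290²·(1 − 3766/15290)·7460/3766 = 3.4903522 × 10^8.
Tier 2: 5486²·(1 − 164/5486)·5405/164 = 9.6223804 × 10^8.
Tier 3: 2303²·(1 − 360/2303)·7044/360 = 8.7555531 × 10^7.
Tier 1: 16302²·(1 − 1902/16302)·10500/1902 = 1.2959319 × 10^9.
Sum = 2.6947607 × 10^9.
SE = √(2.6947607 × 10^9) = 51911.1.

51911.1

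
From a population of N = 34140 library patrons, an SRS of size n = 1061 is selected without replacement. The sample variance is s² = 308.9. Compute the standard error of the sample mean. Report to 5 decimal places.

0.53112

Under SRS without replacement, Var(ȳ) = (1 − f)·s²/n with f = n/N = 1061/34140 = 0.03107791.
Var(ȳ) = (1 − 0.03107791)·308.9/1061 = 0.96892209·0.29114043 = 0.2820924.
SE(ȳ) = √(0.2820924) = 0.53112.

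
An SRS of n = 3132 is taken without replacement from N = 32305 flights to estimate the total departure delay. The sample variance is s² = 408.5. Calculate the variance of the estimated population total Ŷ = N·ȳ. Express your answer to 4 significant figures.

1.229 × 10^8

Var(Ŷ) = N²·Var(ȳ) = N²·(1 − n/N)·s²/n.
f = 3132/32305 = 0.09695094; Var(ȳ) = 0.90304906·408.5/3132 = 0.11778274.
Var(Ŷ) = 32305² · 0.11778274 = 1.229196 × 10^8.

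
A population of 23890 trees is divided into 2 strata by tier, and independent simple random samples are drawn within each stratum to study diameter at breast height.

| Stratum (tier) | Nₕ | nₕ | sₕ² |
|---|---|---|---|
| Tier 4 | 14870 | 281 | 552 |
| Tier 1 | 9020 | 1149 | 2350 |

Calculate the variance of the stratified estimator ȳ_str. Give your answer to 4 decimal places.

1.0011

Var(ȳ_str) = Σₕ Wₕ²(1 − fₕ)sₕ²/nₕ with Wₕ = Nₕ/N, N = 23890.
Tier 4: Wₕ = 0.62243617; term = 0.62243617²·(1 − 0.01889711)·552/281 = 0.74668418.
Tier 1: Wₕ = 0.37756383; term = 0.37756383²·(1 − 0.12738359)·2350/1149 = 0.25442043.
Sum = 1.0011046.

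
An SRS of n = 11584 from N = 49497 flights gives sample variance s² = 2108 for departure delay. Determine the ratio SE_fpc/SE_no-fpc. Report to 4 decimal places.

f = n/N = 11584/49497 = 0.23403439.
SE_no-fpc = √(s²/n) = 0.42658544; SE_fpc = √((1−f)s²/n) = 0.37334528.
Ratio = √(1−f) = 0.87519461.

0.8752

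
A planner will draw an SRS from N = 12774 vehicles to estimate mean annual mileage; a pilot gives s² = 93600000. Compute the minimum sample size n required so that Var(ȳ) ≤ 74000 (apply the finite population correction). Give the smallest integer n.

1151

Without fpc, n₀ = s²/D = 93600000/74000 = 1264.8649.
With fpc, (1 − n/N)·s²/n ≤ D requires n ≥ n₀/(1 + n₀/N) = 1264.8649/(1 + 1264.8649/12774) = 1150.9039.
Rounding up, n = 1151.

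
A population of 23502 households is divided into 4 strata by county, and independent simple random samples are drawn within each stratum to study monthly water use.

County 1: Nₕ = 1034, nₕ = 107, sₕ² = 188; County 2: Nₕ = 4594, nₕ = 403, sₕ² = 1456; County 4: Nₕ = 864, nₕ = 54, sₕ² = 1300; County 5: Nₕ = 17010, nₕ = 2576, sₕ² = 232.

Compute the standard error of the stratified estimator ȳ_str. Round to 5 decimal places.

Var(ȳ_str) = Σₕ Wₕ²(1 − fₕ)sₕ²/nₕ with Wₕ = Nₕ/N, N = 23502.
County 1: Wₕ = 0.04399626; term = 0.04399626²·(1 − 0.10348162)·188/107 = 0.0030490511.
County 2: Wₕ = 0.19547273; term = 0.19547273²·(1 − 0.08772312)·1456/403 = 0.12593758.
County 4: Wₕ = 0.03676283; term = 0.03676283²·(1 − 0.06250000)·1300/54 = 0.03050273.
County 5: Wₕ = 0.72376819; term = 0.72376819²·(1 − 0.15144033)·232/2576 = 0.040033494.
Sum = 0.19952286.
SE = √(0.19952286) = 0.44668.

0.44668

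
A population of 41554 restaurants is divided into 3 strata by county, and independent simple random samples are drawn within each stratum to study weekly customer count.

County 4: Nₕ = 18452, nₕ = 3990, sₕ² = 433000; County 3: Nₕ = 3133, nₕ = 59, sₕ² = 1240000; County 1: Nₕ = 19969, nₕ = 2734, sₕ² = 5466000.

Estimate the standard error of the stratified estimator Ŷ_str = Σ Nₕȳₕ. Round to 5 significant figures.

Var(Ŷ_str) = Σₕ Nₕ²(1 − fₕ)sₕ²/nₕ.
County 4: 18452²·(1 − 3990/18452)·433000/3990 = 2.8959216 × 10^10.
County 3: 3133²·(1 − 59/3133)·1240000/59 = 2.0241092 × 10^11.
County 1: 19969²·(1 − 2734/19969)·5466000/2734 = 6.8807966 × 10^11.
Sum = 9.194498 × 10^11.
SE = √(9.194498 × 10^11) = 958880.

958880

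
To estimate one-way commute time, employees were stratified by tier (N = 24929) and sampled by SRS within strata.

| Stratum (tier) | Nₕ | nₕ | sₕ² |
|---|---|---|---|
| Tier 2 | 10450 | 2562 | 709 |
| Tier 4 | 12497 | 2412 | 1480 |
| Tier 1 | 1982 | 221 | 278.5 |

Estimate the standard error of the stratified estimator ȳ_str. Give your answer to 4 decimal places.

Var(ȳ_str) = Σₕ Wₕ²(1 − fₕ)sₕ²/nₕ with Wₕ = Nₕ/N, N = 24929.
Tier 2: Wₕ = 0.41919050; term = 0.41919050²·(1 − 0.24516746)·709/2562 = 0.036706298.
Tier 4: Wₕ = 0.50130370; term = 0.50130370²·(1 − 0.19300632)·1480/2412 = 0.12443896.
Tier 1: Wₕ = 0.07950580; term = 0.07950580²·(1 − 0.11150353)·278.5/221 = 0.0070776033.
Sum = 0.16822286.
SE = √(0.16822286) = 0.4101.

0.4101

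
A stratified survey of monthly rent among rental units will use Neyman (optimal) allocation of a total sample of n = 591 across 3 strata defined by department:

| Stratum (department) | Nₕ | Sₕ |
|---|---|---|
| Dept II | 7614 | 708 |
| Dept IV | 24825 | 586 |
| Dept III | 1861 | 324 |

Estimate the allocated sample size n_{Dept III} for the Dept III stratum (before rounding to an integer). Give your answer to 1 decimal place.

17.3

Neyman allocation: nₕ = n·NₕSₕ / Σⱼ NⱼSⱼ.
Σ NⱼSⱼ = 7614·708 + 24825·586 + 1861·324 = 2.0541126 × 10^7.
n_{Dept III} = 591·1861·324 / (2.0541126 × 10^7) = 17.3.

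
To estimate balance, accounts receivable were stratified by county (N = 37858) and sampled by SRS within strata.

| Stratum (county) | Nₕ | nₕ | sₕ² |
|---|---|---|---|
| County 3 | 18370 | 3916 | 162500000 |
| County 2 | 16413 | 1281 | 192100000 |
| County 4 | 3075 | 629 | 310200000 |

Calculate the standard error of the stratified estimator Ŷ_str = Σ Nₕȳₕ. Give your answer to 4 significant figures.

7.209 × 10^6

Var(Ŷ_str) = Σₕ Nₕ²(1 − fₕ)sₕ²/nₕ.
County 3: 18370²·(1 − 3916/18370)·162500000/3916 = 1.101813 × 10^13.
County 2: 16413²·(1 − 1281/16413)·192100000/1281 = 3.7244533 × 10^13.
County 4: 3075²·(1 − 629/3075)·310200000/629 = 3.7093065 × 10^12.
Sum = 5.197197 × 10^13.
SE = √(5.197197 × 10^13) = 7.209 × 10^6.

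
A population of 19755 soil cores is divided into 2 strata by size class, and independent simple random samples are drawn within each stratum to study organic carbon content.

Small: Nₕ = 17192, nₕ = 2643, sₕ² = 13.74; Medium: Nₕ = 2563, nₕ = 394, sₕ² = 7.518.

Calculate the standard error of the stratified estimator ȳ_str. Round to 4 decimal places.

Var(ȳ_str) = Σₕ Wₕ²(1 − fₕ)sₕ²/nₕ with Wₕ = Nₕ/N, N = 19755.
Small: Wₕ = 0.87026069; term = 0.87026069²·(1 − 0.15373430)·13.74/2643 = 0.0033319237.
Medium: Wₕ = 0.12973931; term = 0.12973931²·(1 − 0.15372610)·7.518/394 = 2.7180672 × 10^-4.
Sum = 0.0036037304.
SE = √(0.0036037304) = 0.0600.

0.0600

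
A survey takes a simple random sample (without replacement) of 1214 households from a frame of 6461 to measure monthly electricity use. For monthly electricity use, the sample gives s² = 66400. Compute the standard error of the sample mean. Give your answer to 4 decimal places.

Under SRS without replacement, Var(ȳ) = (1 − f)·s²/n with f = n/N = 1214/6461 = 0.18789661.
Var(ȳ) = (1 − 0.18789661)·66400/1214 = 0.81210339·54.695222 = 44.418176.
SE(ȳ) = √(44.418176) = 6.6647.

6.6647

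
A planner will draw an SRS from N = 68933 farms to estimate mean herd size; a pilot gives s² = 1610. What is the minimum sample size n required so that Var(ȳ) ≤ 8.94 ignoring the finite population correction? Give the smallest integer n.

181

Without fpc, n₀ = s²/D = 1610/8.94 = 180.0895.
Rounding up, n = 181.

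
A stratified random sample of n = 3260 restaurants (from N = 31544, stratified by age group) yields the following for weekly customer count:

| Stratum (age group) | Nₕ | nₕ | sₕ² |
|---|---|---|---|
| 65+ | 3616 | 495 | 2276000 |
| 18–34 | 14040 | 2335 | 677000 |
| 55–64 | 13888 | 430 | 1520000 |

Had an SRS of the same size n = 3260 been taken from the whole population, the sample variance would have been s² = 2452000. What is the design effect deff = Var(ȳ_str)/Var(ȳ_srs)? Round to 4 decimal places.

1.1329

Var(ȳ_str) = Σ Wₕ²(1−fₕ)sₕ²/nₕ with Wₕ = Nₕ/31544:
  65+: (3616/31544)²·(1−495/3616)·2276000/495 = 52.150169
  18–34: (14040/31544)²·(1−2335/14040)·677000/2335 = 47.885804
  55–64: (13888/31544)²·(1−430/13888)·1520000/430 = 663.99045
  → Var(ȳ_str) = 764.02642.
Var(ȳ_srs) = (1 − 3260/31544)·2452000/3260 = 674.41455.
deff = 764.02642 / 674.41455 = 1.1329.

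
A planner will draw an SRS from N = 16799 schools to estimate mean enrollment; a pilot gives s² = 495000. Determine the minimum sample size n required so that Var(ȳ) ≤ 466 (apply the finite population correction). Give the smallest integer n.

1000

Without fpc, n₀ = s²/D = 495000/466 = 1062.2318.
With fpc, (1 − n/N)·s²/n ≤ D requires n ≥ n₀/(1 + n₀/N) = 1062.2318/(1 + 1062.2318/16799) = 999.0594.
Rounding up, n = 1000.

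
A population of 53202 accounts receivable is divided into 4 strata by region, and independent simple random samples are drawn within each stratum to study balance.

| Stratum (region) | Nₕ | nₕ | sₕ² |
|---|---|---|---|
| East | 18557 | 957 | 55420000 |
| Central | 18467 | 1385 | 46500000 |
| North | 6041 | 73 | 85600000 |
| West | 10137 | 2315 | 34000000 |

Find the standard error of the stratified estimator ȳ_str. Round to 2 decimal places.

Var(ȳ_str) = Σₕ Wₕ²(1 − fₕ)sₕ²/nₕ with Wₕ = Nₕ/N, N = 53202.
East: Wₕ = 0.34880268; term = 0.34880268²·(1 − 0.05157084)·55420000/957 = 6682.1943.
Central: Wₕ = 0.34711101; term = 0.34711101²·(1 − 0.07499865)·46500000/1385 = 3741.8151.
North: Wₕ = 0.11354836; term = 0.11354836²·(1 − 0.01208409)·85600000/73 = 14935.943.
West: Wₕ = 0.19053795; term = 0.19053795²·(1 − 0.22837131)·34000000/2315 = 411.43313.
Sum = 25771.386.
SE = √(25771.386) = 160.53.

160.53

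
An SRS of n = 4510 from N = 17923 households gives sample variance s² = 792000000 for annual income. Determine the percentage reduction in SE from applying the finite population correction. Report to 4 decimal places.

f = n/N = 4510/17923 = 0.25163198.
SE_no-fpc = √(s²/n) = 419.05818; SE_fpc = √((1−f)s²/n) = 362.51997.
Ratio = √(1−f) = 0.86508267. Reduction = 100·(1 − 0.86508267) = 13.4917%.

13.4917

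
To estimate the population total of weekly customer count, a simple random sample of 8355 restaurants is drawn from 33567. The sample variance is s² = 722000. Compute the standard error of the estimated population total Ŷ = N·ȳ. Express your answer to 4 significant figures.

Var(Ŷ) = N²·Var(ȳ) = N²·(1 − n/N)·s²/n.
f = 8355/33567 = 0.24890517; Var(ȳ) = 0.75109483·722000/8355 = 64.9061.
Var(Ŷ) = 33567² · 64.9061 = 7.3132526 × 10^10.
SE(Ŷ) = √(7.3132526 × 10^10) = 270400.

270400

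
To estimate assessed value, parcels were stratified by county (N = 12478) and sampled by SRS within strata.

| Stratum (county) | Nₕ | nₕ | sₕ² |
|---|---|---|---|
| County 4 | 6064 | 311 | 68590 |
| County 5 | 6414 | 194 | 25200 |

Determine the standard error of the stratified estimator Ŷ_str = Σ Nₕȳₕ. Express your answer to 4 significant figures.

Var(Ŷ_str) = Σₕ Nₕ²(1 − fₕ)sₕ²/nₕ.
County 4: 6064²·(1 − 311/6064)·68590/311 = 7.6940319 × 10^9.
County 5: 6414²·(1 − 194/6414)·25200/194 = 5.1822475 × 10^9.
Sum = 1.2876279 × 10^10.
SE = √(1.2876279 × 10^10) = 113500.

113500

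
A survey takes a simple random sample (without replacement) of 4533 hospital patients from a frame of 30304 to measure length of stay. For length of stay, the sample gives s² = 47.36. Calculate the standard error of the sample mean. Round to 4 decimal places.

0.0943

Under SRS without replacement, Var(ȳ) = (1 − f)·s²/n with f = n/N = 4533/30304 = 0.14958421.
Var(ȳ) = (1 − 0.14958421)·47.36/4533 = 0.85041579·0.010447827 = 0.0088849971.
SE(ȳ) = √(0.0088849971) = 0.0943.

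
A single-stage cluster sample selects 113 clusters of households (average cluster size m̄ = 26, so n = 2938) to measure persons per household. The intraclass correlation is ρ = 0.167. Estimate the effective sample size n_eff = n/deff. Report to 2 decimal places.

567.73

deff = 1 + (26 − 1)·0.167 = 1 + 4.175 = 5.175.
n_eff = 2938 / 5.175 = 567.73.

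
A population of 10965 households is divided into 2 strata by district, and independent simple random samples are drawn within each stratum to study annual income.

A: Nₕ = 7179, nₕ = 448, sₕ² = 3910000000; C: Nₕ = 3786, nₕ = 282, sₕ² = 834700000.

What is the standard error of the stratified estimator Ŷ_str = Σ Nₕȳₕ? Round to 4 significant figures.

2.147 × 10^7

Var(Ŷ_str) = Σₕ Nₕ²(1 − fₕ)sₕ²/nₕ.
A: 7179²·(1 − 448/7179)·3910000000/448 = 4.2173757 × 10^14.
C: 3786²·(1 − 282/3786)·834700000/282 = 3.9266845 × 10^13.
Sum = 4.6100442 × 10^14.
SE = √(4.6100442 × 10^14) = 2.147 × 10^7.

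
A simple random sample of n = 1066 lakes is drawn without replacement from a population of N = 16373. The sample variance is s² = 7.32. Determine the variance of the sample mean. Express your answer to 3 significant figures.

Under SRS without replacement, Var(ȳ) = (1 − f)·s²/n with f = n/N = 1066/16373 = 0.06510719.
Var(ȳ) = (1 − 0.06510719)·7.32/1066 = 0.93489281·0.0068667917 = 0.0064197142.

0.00642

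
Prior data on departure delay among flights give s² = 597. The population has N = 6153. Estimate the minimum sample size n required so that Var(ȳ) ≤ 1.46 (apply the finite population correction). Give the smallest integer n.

384

Without fpc, n₀ = s²/D = 597/1.46 = 408.9041.
With fpc, (1 − n/N)·s²/n ≤ D requires n ≥ n₀/(1 + n₀/N) = 408.9041/(1 + 408.9041/6153) = 383.4233.
Rounding up, n = 384.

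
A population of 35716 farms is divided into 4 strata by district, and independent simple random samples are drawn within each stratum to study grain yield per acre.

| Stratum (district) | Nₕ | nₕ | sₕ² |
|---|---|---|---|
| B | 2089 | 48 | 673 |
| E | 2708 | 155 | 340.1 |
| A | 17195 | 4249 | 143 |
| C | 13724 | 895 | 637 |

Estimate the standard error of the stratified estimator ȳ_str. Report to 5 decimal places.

Var(ȳ_str) = Σₕ Wₕ²(1 − fₕ)sₕ²/nₕ with Wₕ = Nₕ/N, N = 35716.
B: Wₕ = 0.05848919; term = 0.05848919²·(1 − 0.02297750)·673/48 = 0.046862952.
E: Wₕ = 0.07582036; term = 0.07582036²·(1 − 0.05723781)·340.1/155 = 0.011891832.
A: Wₕ = 0.48143689; term = 0.48143689²·(1 − 0.24710672)·143/4249 = 0.0058730197.
C: Wₕ = 0.38425356; term = 0.38425356²·(1 − 0.06521422)·637/895 = 0.098234555.
Sum = 0.16286236.
SE = √(0.16286236) = 0.40356.

0.40356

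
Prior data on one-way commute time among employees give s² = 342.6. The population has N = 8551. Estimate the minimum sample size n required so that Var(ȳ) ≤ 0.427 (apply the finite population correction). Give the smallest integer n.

Without fpc, n₀ = s²/D = 342.6/0.427 = 802.3419.
With fpc, (1 − n/N)·s²/n ≤ D requires n ≥ n₀/(1 + n₀/N) = 802.3419/(1 + 802.3419/8551) = 733.5160.
Rounding up, n = 734.

734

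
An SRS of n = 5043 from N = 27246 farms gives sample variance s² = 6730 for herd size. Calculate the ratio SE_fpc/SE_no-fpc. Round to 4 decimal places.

0.9027

f = n/N = 5043/27246 = 0.18509139.
SE_no-fpc = √(s²/n) = 1.1552156; SE_fpc = √((1−f)s²/n) = 1.0428396.
Ratio = √(1−f) = 0.90272289.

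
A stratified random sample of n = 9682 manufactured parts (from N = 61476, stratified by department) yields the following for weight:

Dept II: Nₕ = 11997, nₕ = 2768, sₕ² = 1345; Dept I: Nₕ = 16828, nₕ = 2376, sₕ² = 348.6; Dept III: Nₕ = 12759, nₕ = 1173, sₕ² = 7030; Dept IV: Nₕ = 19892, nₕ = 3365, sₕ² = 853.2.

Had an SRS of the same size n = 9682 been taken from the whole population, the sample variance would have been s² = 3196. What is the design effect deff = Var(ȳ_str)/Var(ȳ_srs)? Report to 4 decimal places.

Var(ȳ_str) = Σ Wₕ²(1−fₕ)sₕ²/nₕ with Wₕ = Nₕ/61476:
  Dept II: (11997/61476)²·(1−2768/11997)·1345/2768 = 0.014235486
  Dept I: (16828/61476)²·(1−2376/16828)·348.6/2376 = 0.0094412652
  Dept III: (12759/61476)²·(1−1173/12759)·7030/1173 = 0.23442087
  Dept IV: (19892/61476)²·(1−3365/19892)·853.2/3365 = 0.022056015
  → Var(ȳ_str) = 0.28015364.
Var(ȳ_srs) = (1 − 9682/61476)·3196/9682 = 0.27810932.
deff = 0.28015364 / 0.27810932 = 1.0074.

1.0074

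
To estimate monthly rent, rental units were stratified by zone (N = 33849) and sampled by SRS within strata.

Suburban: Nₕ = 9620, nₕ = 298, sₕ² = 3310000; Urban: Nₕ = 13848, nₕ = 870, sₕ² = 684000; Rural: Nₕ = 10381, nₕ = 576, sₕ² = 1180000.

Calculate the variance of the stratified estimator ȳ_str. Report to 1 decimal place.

1174.7

Var(ȳ_str) = Σₕ Wₕ²(1 − fₕ)sₕ²/nₕ with Wₕ = Nₕ/N, N = 33849.
Suburban: Wₕ = 0.28420337; term = 0.28420337²·(1 − 0.03097713)·3310000/298 = 869.36913.
Urban: Wₕ = 0.40911105; term = 0.40911105²·(1 − 0.06282496)·684000/870 = 123.32184.
Rural: Wₕ = 0.30668557; term = 0.30668557²·(1 − 0.05548598)·1180000/576 = 181.99298.
Sum = 1174.684.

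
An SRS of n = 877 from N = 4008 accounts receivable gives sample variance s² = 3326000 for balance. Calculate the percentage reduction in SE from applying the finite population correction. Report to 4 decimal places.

f = n/N = 877/4008 = 0.21881238.
SE_no-fpc = √(s²/n) = 61.583069; SE_fpc = √((1−f)s²/n) = 54.430084.
Ratio = √(1−f) = 0.88384819. Reduction = 100·(1 − 0.88384819) = 11.6152%.

11.6152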